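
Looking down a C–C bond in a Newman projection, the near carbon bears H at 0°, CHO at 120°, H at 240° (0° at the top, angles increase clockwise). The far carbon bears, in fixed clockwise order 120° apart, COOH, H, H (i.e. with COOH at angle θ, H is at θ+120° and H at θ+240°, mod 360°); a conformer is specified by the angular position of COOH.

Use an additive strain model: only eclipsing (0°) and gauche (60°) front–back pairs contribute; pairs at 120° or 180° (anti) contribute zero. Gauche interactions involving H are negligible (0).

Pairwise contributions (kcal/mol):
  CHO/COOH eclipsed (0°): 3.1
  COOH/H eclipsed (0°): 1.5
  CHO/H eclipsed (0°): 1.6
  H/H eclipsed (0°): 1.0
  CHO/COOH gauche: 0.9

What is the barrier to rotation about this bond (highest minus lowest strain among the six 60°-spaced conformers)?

COOH at 0° (eclipsed): H–COOH eclipsed, CHO–H eclipsed, H–H eclipsed; 1.5 + 1.6 + 1.0 = 4.1 kcal/mol.
COOH at 60° (staggered): CHO–COOH gauche; 0.9 = 0.9 kcal/mol.
COOH at 120° (eclipsed): H–H eclipsed, CHO–COOH eclipsed, H–H eclipsed; 1.0 + 3.1 + 1.0 = 5.1 kcal/mol.
COOH at 180° (staggered): CHO–COOH gauche; 0.9 = 0.9 kcal/mol.
COOH at 240° (eclipsed): H–H eclipsed, CHO–H eclipsed, H–COOH eclipsed; 1.0 + 1.6 + 1.5 = 4.1 kcal/mol.
COOH at 300° (staggered): no non-H gauche contacts → 0.0 kcal/mol.
Max at 120° (5.1 kcal/mol), min at 300° (0.0 kcal/mol); barrier = 5.1 kcal/mol.

5.1 kcal/mol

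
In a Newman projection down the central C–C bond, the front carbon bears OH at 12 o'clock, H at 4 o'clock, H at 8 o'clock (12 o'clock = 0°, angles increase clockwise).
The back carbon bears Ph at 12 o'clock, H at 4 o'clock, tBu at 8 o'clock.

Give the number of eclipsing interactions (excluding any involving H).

1

Non-H eclipsing pairs: OH(0°)/Ph(0°) — 1 interaction.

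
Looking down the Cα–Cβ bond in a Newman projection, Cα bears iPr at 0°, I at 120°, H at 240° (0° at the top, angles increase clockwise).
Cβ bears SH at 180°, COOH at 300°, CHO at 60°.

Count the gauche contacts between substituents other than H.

Non-H gauche pairs: iPr(0°)/COOH(300°); iPr(0°)/CHO(60°); I(120°)/SH(180°); I(120°)/CHO(60°) — 4 interactions.

4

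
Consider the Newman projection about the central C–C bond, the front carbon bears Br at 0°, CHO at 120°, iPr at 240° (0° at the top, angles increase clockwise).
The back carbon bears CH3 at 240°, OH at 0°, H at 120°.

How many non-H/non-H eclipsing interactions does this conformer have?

2

Non-H eclipsing pairs: Br(0°)/OH(0°); iPr(240°)/CH3(240°) — 2 interactions.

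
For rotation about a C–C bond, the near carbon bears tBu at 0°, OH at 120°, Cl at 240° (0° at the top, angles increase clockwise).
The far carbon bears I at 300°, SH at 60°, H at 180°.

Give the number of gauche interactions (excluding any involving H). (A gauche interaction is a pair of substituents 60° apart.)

4

Non-H gauche pairs: tBu(0°)/I(300°); tBu(0°)/SH(60°); OH(120°)/SH(60°); Cl(240°)/I(300°) — 4 interactions.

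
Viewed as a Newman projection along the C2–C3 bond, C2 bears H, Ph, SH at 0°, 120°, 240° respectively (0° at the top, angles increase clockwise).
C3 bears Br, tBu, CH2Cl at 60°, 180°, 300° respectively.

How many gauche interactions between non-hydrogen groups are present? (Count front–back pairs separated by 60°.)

4

Non-H gauche pairs: Ph(120°)/Br(60°); Ph(120°)/tBu(180°); SH(240°)/tBu(180°); SH(240°)/CH2Cl(300°) — 4 interactions.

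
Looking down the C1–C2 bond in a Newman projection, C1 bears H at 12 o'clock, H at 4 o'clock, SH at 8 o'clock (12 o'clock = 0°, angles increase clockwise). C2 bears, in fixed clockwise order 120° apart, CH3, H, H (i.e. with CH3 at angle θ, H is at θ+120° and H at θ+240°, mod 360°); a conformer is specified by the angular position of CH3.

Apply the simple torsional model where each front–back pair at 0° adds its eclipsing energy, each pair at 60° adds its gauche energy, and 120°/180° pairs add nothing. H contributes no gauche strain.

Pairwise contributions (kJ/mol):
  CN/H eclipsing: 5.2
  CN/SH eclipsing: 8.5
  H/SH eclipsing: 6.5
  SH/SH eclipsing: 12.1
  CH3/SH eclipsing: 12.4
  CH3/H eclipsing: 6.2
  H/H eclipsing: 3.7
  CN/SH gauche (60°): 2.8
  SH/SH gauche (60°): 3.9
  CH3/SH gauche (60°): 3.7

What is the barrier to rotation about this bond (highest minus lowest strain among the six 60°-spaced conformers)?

19.8 kJ/mol

CH3 at 0° (eclipsed): H(0°)/CH3(0°) eclipsed 6.2; H(120°)/H(120°) eclipsed 3.7; SH(240°)/H(240°) eclipsed 6.5 → 16.4 kJ/mol.
CH3 at 60° (staggered): no non-H gauche contacts → 0.0 kJ/mol.
CH3 at 120° (eclipsed): H(0°)/H(0°) eclipsed 3.7; H(120°)/CH3(120°) eclipsed 6.2; SH(240°)/H(240°) eclipsed 6.5 → 16.4 kJ/mol.
CH3 at 180° (staggered): SH(240°)/CH3(180°) gauche 3.7 → 3.7 kJ/mol.
CH3 at 240° (eclipsed): H(0°)/H(0°) eclipsed 3.7; H(120°)/H(120°) eclipsed 3.7; SH(240°)/CH3(240°) eclipsed 12.4 → 19.8 kJ/mol.
CH3 at 300° (staggered): SH(240°)/CH3(300°) gauche 3.7 → 3.7 kJ/mol.
Max at 240° (19.8 kJ/mol), min at 60° (0.0 kJ/mol); barrier = 19.8 kJ/mol.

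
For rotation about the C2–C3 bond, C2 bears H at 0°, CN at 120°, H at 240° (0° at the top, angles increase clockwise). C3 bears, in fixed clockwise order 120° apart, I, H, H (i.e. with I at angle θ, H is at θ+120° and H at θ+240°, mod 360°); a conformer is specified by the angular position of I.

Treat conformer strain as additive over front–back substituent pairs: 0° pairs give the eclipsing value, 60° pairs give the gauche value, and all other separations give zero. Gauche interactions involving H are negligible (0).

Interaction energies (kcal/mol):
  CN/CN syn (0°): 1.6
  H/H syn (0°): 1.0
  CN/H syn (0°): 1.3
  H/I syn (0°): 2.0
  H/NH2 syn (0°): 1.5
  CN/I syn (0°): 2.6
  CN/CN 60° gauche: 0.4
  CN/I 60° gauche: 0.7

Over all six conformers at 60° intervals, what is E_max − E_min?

I at 0° (eclipsed): H(0°)/I(0°) eclipsed 2.0; CN(120°)/H(120°) eclipsed 1.3; H(240°)/H(240°) eclipsed 1.0 → 4.3 kcal/mol.
I at 60° (staggered): CN(120°)/I(60°) gauche 0.7 → 0.7 kcal/mol.
I at 120° (eclipsed): H(0°)/H(0°) eclipsed 1.0; CN(120°)/I(120°) eclipsed 2.6; H(240°)/H(240°) eclipsed 1.0 → 4.6 kcal/mol.
I at 180° (staggered): CN(120°)/I(180°) gauche 0.7 → 0.7 kcal/mol.
I at 240° (eclipsed): H(0°)/H(0°) eclipsed 1.0; CN(120°)/H(120°) eclipsed 1.3; H(240°)/I(240°) eclipsed 2.0 → 4.3 kcal/mol.
I at 300° (staggered): no non-H gauche contacts → 0.0 kcal/mol.
Max at 120° (4.6 kcal/mol), min at 300° (0.0 kcal/mol); barrier = 4.6 kcal/mol.

4.6 kcal/mol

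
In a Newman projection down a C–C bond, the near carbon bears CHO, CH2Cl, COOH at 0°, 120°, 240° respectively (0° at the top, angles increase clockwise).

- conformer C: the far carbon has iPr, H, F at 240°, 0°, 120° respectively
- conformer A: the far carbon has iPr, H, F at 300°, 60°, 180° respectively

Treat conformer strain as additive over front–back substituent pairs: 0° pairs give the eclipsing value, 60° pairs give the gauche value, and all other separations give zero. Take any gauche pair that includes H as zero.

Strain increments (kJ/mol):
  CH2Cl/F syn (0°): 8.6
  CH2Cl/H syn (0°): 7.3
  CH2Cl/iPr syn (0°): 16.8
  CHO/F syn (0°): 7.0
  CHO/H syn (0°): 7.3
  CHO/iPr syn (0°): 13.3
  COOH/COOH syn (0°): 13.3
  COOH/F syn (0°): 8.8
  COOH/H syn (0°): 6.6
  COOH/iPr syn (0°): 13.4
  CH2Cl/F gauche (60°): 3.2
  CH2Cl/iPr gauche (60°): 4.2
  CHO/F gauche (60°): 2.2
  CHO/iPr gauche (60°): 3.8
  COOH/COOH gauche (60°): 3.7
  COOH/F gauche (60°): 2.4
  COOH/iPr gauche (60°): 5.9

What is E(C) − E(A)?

+14.0 kJ/mol

C (eclipsed): CHO–H eclipsed, CH2Cl–F eclipsed, COOH–iPr eclipsed; 7.3 + 8.6 + 13.4 = 29.3 kJ/mol.
A (staggered): CHO–iPr gauche, CH2Cl–F gauche, COOH–iPr gauche, COOH–F gauche; 3.8 + 3.2 + 5.9 + 2.4 = 15.3 kJ/mol.
E(C) − E(A) = 29.3 − 15.3 = +14.0 kJ/mol.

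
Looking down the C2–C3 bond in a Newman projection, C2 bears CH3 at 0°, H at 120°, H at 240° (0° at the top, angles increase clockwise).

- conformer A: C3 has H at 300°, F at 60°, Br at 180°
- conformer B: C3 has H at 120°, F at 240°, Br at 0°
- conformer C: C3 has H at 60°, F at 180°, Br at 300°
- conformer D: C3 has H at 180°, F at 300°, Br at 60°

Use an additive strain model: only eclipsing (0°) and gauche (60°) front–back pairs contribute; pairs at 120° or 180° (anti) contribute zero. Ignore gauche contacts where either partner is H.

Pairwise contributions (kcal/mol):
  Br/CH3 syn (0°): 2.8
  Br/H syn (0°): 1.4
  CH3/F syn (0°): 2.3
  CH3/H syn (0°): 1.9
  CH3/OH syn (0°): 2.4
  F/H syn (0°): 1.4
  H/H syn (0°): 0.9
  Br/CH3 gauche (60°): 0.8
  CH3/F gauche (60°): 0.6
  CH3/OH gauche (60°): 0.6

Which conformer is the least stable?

A is staggered. CH3 at 0° is gauche with F at 60° (0.6). Total 0.6 kcal/mol.
B is eclipsed. CH3 at 0° is eclipsed with Br at 0° (2.8); H at 120° is eclipsed with H at 120° (0.9); H at 240° is eclipsed with F at 240° (1.4). Total 5.1 kcal/mol.
C is staggered. CH3 at 0° is gauche with Br at 300° (0.8). Total 0.8 kcal/mol.
D is staggered. CH3 at 0° is gauche with F at 300° (0.6); CH3 at 0° is gauche with Br at 60° (0.8). Total 1.4 kcal/mol.
B has the highest total (5.1 kcal/mol).

B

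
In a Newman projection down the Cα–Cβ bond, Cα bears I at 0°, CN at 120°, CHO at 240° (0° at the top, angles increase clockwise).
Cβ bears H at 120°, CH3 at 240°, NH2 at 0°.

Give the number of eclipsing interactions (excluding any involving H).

2

Non-H eclipsing pairs: I(0°)/NH2(0°); CHO(240°)/CH3(240°) — 2 interactions.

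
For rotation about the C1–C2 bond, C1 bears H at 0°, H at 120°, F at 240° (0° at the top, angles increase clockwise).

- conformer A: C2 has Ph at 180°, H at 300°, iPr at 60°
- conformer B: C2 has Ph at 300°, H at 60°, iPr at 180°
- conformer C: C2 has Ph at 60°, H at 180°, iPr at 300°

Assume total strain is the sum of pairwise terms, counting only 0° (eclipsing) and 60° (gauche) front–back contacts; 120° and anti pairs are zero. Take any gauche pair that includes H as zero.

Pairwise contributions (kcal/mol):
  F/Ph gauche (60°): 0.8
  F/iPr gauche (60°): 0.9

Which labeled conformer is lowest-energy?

A (staggered): F–Ph gauche; 0.8 = 0.8 kcal/mol.
B (staggered): F–Ph gauche, F–iPr gauche; 0.8 + 0.9 = 1.7 kcal/mol.
C (staggered): F–iPr gauche; 0.9 = 0.9 kcal/mol.
A has the lowest total (0.8 kcal/mol).

A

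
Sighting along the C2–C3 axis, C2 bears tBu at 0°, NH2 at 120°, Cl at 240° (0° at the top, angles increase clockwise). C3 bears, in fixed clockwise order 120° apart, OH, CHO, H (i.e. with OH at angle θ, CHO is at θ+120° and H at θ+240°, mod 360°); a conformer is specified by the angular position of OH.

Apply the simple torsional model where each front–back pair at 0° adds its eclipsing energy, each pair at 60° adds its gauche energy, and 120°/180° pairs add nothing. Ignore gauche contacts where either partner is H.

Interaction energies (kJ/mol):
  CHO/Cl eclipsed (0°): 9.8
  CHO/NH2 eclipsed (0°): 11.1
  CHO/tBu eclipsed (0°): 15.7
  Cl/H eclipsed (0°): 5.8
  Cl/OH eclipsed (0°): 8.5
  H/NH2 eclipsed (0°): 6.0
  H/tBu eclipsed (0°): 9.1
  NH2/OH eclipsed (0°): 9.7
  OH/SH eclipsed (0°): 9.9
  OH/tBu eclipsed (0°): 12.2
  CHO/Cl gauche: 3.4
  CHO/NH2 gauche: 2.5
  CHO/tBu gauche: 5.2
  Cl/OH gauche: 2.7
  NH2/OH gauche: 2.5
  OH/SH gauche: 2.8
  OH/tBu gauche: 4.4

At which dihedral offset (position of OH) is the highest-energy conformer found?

240°

OH at 0° (eclipsed): tBu(0°)/OH(0°) eclipsed 12.2; NH2(120°)/CHO(120°) eclipsed 11.1; Cl(240°)/H(240°) eclipsed 5.8 → 29.1 kJ/mol.
OH at 60° (staggered): tBu(0°)/OH(60°) gauche 4.4; NH2(120°)/OH(60°) gauche 2.5; NH2(120°)/CHO(180°) gauche 2.5; Cl(240°)/CHO(180°) gauche 3.4 → 12.8 kJ/mol.
OH at 120° (eclipsed): tBu(0°)/H(0°) eclipsed 9.1; NH2(120°)/OH(120°) eclipsed 9.7; Cl(240°)/CHO(240°) eclipsed 9.8 → 28.6 kJ/mol.
OH at 180° (staggered): tBu(0°)/CHO(300°) gauche 5.2; NH2(120°)/OH(180°) gauche 2.5; Cl(240°)/OH(180°) gauche 2.7; Cl(240°)/CHO(300°) gauche 3.4 → 13.8 kJ/mol.
OH at 240° (eclipsed): tBu(0°)/CHO(0°) eclipsed 15.7; NH2(120°)/H(120°) eclipsed 6.0; Cl(240°)/OH(240°) eclipsed 8.5 → 30.2 kJ/mol.
OH at 300° (staggered): tBu(0°)/OH(300°) gauche 4.4; tBu(0°)/CHO(60°) gauche 5.2; NH2(120°)/CHO(60°) gauche 2.5; Cl(240°)/OH(300°) gauche 2.7 → 14.8 kJ/mol.
The maximum (30.2 kJ/mol) occurs with OH at 240°.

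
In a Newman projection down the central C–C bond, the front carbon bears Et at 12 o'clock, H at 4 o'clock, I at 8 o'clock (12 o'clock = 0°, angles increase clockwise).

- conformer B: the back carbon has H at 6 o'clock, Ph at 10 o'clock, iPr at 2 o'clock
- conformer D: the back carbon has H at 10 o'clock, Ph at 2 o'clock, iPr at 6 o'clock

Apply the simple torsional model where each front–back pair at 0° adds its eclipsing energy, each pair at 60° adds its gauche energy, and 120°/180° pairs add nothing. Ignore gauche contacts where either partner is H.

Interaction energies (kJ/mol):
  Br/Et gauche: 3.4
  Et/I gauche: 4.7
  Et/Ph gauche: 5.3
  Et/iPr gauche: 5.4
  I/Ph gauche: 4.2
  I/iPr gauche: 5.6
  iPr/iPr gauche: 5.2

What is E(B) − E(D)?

B (staggered): Et(0°)/Ph(300°) gauche 5.3; Et(0°)/iPr(60°) gauche 5.4; I(240°)/Ph(300°) gauche 4.2 → 14.9 kJ/mol.
D (staggered): Et(0°)/Ph(60°) gauche 5.3; I(240°)/iPr(180°) gauche 5.6 → 10.9 kJ/mol.
E(B) − E(D) = 14.9 − 10.9 = +4.0 kJ/mol.

+4.0 kJ/mol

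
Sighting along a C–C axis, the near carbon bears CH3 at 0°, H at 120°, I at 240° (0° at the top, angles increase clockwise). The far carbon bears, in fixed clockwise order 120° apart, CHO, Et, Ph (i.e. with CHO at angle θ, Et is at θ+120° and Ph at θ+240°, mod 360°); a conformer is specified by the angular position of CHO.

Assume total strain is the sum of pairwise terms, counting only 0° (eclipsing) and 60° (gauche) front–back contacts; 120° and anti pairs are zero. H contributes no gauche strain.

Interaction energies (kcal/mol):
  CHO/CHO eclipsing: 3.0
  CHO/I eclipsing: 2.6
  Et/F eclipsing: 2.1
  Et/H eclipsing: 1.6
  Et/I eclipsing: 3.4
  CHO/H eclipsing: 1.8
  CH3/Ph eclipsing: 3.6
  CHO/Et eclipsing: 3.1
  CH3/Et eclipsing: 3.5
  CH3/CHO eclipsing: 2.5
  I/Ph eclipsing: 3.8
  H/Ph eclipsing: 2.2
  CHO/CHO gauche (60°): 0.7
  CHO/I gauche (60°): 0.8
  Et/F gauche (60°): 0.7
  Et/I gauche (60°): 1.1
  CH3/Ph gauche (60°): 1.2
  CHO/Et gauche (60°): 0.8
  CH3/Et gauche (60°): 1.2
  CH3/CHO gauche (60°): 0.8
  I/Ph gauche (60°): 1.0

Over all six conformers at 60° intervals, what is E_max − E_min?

CHO at 0° (eclipsed): CH3–CHO eclipsed, H–Et eclipsed, I–Ph eclipsed; 2.5 + 1.6 + 3.8 = 7.9 kcal/mol.
CHO at 60° (staggered): CH3–CHO gauche, CH3–Ph gauche, I–Et gauche, I–Ph gauche; 0.8 + 1.2 + 1.1 + 1.0 = 4.1 kcal/mol.
CHO at 120° (eclipsed): CH3–Ph eclipsed, H–CHO eclipsed, I–Et eclipsed; 3.6 + 1.8 + 3.4 = 8.8 kcal/mol.
CHO at 180° (staggered): CH3–Et gauche, CH3–Ph gauche, I–CHO gauche, I–Et gauche; 1.2 + 1.2 + 0.8 + 1.1 = 4.3 kcal/mol.
CHO at 240° (eclipsed): CH3–Et eclipsed, H–Ph eclipsed, I–CHO eclipsed; 3.5 + 2.2 + 2.6 = 8.3 kcal/mol.
CHO at 300° (staggered): CH3–CHO gauche, CH3–Et gauche, I–CHO gauche, I–Ph gauche; 0.8 + 1.2 + 0.8 + 1.0 = 3.8 kcal/mol.
Max at 120° (8.8 kcal/mol), min at 300° (3.8 kcal/mol); barrier = 5.0 kcal/mol.

5.0 kcal/mol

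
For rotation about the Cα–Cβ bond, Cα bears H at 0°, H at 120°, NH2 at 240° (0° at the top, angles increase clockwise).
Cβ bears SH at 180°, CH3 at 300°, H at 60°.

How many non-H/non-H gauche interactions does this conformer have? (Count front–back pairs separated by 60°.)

2

Non-H gauche pairs: NH2(240°)/SH(180°); NH2(240°)/CH3(300°) — 2 interactions.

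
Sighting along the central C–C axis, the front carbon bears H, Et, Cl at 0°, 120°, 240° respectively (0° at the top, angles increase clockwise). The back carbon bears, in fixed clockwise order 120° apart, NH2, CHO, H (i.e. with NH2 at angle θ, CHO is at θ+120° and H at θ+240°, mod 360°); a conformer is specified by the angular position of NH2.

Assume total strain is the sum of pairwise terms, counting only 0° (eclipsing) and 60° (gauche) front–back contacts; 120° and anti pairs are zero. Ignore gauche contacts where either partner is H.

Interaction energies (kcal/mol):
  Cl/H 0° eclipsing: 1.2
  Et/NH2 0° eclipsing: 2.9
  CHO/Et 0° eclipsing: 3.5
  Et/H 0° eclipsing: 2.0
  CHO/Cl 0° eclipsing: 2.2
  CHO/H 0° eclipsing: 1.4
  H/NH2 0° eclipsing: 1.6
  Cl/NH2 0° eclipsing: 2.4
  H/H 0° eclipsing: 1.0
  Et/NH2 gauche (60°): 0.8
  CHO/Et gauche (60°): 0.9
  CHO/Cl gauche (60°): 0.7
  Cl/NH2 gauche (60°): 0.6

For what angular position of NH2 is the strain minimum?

NH2 at 0° (eclipsed): H–NH2 eclipsed, Et–CHO eclipsed, Cl–H eclipsed; 1.6 + 3.5 + 1.2 = 6.3 kcal/mol.
NH2 at 60° (staggered): Et–NH2 gauche, Et–CHO gauche, Cl–CHO gauche; 0.8 + 0.9 + 0.7 = 2.4 kcal/mol.
NH2 at 120° (eclipsed): H–H eclipsed, Et–NH2 eclipsed, Cl–CHO eclipsed; 1.0 + 2.9 + 2.2 = 6.1 kcal/mol.
NH2 at 180° (staggered): Et–NH2 gauche, Cl–NH2 gauche, Cl–CHO gauche; 0.8 + 0.6 + 0.7 = 2.1 kcal/mol.
NH2 at 240° (eclipsed): H–CHO eclipsed, Et–H eclipsed, Cl–NH2 eclipsed; 1.4 + 2.0 + 2.4 = 5.8 kcal/mol.
NH2 at 300° (staggered): Et–CHO gauche, Cl–NH2 gauche; 0.9 + 0.6 = 1.5 kcal/mol.
The minimum (1.5 kcal/mol) occurs with NH2 at 300°.

300°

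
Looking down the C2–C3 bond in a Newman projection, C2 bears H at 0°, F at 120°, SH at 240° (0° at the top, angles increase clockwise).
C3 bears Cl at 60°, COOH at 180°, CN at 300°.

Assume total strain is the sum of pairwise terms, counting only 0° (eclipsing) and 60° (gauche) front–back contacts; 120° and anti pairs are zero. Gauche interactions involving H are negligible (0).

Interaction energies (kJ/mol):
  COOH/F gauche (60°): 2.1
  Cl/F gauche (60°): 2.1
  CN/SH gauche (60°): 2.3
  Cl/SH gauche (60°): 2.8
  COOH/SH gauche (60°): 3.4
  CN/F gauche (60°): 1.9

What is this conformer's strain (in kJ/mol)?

This conformer (staggered): F(120°)/Cl(60°) gauche 2.1; F(120°)/COOH(180°) gauche 2.1; SH(240°)/COOH(180°) gauche 3.4; SH(240°)/CN(300°) gauche 2.3 → 9.9 kJ/mol.

9.9 kJ/mol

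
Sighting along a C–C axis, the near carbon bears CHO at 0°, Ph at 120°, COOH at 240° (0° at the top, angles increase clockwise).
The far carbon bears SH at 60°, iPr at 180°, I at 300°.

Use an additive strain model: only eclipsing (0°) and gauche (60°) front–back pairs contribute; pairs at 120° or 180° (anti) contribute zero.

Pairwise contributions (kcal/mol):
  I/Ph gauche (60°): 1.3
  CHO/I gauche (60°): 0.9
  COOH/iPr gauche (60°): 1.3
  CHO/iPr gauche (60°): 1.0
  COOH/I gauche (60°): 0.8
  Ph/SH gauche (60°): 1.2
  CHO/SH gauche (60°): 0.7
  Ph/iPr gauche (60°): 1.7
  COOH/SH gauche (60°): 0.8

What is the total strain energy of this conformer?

6.6 kcal/mol

This conformer (staggered): CHO–SH gauche, CHO–I gauche, Ph–SH gauche, Ph–iPr gauche, COOH–iPr gauche, COOH–I gauche; 0.7 + 0.9 + 1.2 + 1.7 + 1.3 + 0.8 = 6.6 kcal/mol.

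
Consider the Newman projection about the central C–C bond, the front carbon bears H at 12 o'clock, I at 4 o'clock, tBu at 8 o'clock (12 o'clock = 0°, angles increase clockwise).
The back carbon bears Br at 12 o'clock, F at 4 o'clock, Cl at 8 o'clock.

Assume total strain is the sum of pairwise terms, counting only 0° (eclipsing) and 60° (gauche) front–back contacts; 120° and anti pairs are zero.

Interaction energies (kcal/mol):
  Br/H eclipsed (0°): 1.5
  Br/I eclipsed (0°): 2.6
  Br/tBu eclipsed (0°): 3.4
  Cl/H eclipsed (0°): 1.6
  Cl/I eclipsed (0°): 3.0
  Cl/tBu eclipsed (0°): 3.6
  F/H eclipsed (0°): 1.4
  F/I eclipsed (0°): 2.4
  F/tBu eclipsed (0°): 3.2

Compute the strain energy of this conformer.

This conformer (eclipsed): H(0°)/Br(0°) eclipsed 1.5; I(120°)/F(120°) eclipsed 2.4; tBu(240°)/Cl(240°) eclipsed 3.6 → 7.5 kcal/mol.

7.5 kcal/mol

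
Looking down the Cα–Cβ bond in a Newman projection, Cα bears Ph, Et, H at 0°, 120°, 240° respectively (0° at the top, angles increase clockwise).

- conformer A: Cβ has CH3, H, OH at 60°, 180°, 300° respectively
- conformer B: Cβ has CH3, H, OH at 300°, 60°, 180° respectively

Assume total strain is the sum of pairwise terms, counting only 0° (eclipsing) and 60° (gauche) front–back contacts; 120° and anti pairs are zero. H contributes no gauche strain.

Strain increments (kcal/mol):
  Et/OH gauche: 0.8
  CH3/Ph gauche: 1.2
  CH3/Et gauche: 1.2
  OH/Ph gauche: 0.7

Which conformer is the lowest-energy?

A (staggered): Ph–CH3 gauche, Ph–OH gauche, Et–CH3 gauche; 1.2 + 0.7 + 1.2 = 3.1 kcal/mol.
B (staggered): Ph–CH3 gauche, Et–OH gauche; 1.2 + 0.8 = 2.0 kcal/mol.
B has the lowest total (2.0 kcal/mol).

B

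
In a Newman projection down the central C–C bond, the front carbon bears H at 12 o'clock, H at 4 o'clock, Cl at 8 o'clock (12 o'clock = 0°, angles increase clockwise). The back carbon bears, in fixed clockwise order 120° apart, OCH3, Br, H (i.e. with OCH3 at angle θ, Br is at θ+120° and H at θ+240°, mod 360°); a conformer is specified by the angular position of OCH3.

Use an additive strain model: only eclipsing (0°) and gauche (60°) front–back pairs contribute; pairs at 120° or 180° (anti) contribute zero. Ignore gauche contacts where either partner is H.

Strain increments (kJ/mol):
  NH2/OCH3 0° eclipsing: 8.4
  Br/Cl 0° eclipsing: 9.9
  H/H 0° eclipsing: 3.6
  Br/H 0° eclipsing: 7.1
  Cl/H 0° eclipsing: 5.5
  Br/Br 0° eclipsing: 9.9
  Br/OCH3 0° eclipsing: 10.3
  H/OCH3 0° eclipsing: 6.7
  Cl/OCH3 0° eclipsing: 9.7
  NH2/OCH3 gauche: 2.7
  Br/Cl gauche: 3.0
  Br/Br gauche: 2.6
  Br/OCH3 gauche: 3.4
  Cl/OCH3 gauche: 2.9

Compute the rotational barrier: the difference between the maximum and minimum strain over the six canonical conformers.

17.5 kJ/mol

OCH3 at 0° (eclipsed): H(0°)/OCH3(0°) eclipsed 6.7; H(120°)/Br(120°) eclipsed 7.1; Cl(240°)/H(240°) eclipsed 5.5 → 19.3 kJ/mol.
OCH3 at 60° (staggered): Cl(240°)/Br(180°) gauche 3.0 → 3.0 kJ/mol.
OCH3 at 120° (eclipsed): H(0°)/H(0°) eclipsed 3.6; H(120°)/OCH3(120°) eclipsed 6.7; Cl(240°)/Br(240°) eclipsed 9.9 → 20.2 kJ/mol.
OCH3 at 180° (staggered): Cl(240°)/OCH3(180°) gauche 2.9; Cl(240°)/Br(300°) gauche 3.0 → 5.9 kJ/mol.
OCH3 at 240° (eclipsed): H(0°)/Br(0°) eclipsed 7.1; H(120°)/H(120°) eclipsed 3.6; Cl(240°)/OCH3(240°) eclipsed 9.7 → 20.4 kJ/mol.
OCH3 at 300° (staggered): Cl(240°)/OCH3(300°) gauche 2.9 → 2.9 kJ/mol.
Max at 240° (20.4 kJ/mol), min at 300° (2.9 kJ/mol); barrier = 17.5 kJ/mol.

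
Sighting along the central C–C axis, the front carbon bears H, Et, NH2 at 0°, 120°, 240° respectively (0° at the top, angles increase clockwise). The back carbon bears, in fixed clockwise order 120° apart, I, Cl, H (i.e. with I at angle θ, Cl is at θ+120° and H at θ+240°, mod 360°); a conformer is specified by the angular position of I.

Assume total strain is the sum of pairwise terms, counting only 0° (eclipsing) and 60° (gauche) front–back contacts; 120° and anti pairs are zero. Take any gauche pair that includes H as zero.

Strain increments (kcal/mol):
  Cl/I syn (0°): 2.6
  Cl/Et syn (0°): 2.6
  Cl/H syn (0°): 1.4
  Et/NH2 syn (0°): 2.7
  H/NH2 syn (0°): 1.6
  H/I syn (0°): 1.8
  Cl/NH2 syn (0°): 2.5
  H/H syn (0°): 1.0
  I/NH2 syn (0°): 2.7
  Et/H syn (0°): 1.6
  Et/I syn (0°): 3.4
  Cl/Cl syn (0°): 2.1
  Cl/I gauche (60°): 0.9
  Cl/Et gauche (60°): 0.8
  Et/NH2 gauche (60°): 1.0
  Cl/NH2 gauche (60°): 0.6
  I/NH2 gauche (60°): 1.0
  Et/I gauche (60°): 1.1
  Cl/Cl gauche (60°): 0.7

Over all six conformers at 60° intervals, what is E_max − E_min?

5.1 kcal/mol

I at 0° (eclipsed): H(0°)/I(0°) eclipsed 1.8; Et(120°)/Cl(120°) eclipsed 2.6; NH2(240°)/H(240°) eclipsed 1.6 → 6.0 kcal/mol.
I at 60° (staggered): Et(120°)/I(60°) gauche 1.1; Et(120°)/Cl(180°) gauche 0.8; NH2(240°)/Cl(180°) gauche 0.6 → 2.5 kcal/mol.
I at 120° (eclipsed): H(0°)/H(0°) eclipsed 1.0; Et(120°)/I(120°) eclipsed 3.4; NH2(240°)/Cl(240°) eclipsed 2.5 → 6.9 kcal/mol.
I at 180° (staggered): Et(120°)/I(180°) gauche 1.1; NH2(240°)/I(180°) gauche 1.0; NH2(240°)/Cl(300°) gauche 0.6 → 2.7 kcal/mol.
I at 240° (eclipsed): H(0°)/Cl(0°) eclipsed 1.4; Et(120°)/H(120°) eclipsed 1.6; NH2(240°)/I(240°) eclipsed 2.7 → 5.7 kcal/mol.
I at 300° (staggered): Et(120°)/Cl(60°) gauche 0.8; NH2(240°)/I(300°) gauche 1.0 → 1.8 kcal/mol.
Max at 120° (6.9 kcal/mol), min at 300° (1.8 kcal/mol); barrier = 5.1 kcal/mol.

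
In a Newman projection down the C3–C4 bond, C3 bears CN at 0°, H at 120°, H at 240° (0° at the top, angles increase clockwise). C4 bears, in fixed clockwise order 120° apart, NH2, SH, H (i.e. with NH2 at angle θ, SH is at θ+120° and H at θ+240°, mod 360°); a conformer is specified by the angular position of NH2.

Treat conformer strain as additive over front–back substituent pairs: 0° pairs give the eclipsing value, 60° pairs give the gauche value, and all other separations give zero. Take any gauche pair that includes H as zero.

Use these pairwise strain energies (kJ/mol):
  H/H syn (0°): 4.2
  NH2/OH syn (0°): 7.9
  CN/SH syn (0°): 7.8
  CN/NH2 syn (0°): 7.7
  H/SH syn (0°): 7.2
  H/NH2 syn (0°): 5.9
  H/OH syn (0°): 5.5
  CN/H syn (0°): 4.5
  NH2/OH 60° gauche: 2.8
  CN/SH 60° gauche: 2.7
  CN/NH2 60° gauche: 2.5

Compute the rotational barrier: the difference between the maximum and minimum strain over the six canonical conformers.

NH2 at 0° (eclipsed): CN–NH2 eclipsed, H–SH eclipsed, H–H eclipsed; 7.7 + 7.2 + 4.2 = 19.1 kJ/mol.
NH2 at 60° (staggered): CN–NH2 gauche; 2.5 = 2.5 kJ/mol.
NH2 at 120° (eclipsed): CN–H eclipsed, H–NH2 eclipsed, H–SH eclipsed; 4.5 + 5.9 + 7.2 = 17.6 kJ/mol.
NH2 at 180° (staggered): CN–SH gauche; 2.7 = 2.7 kJ/mol.
NH2 at 240° (eclipsed): CN–SH eclipsed, H–H eclipsed, H–NH2 eclipsed; 7.8 + 4.2 + 5.9 = 17.9 kJ/mol.
NH2 at 300° (staggered): CN–NH2 gauche, CN–SH gauche; 2.5 + 2.7 = 5.2 kJ/mol.
Max at 0° (19.1 kJ/mol), min at 60° (2.5 kJ/mol); barrier = 16.6 kJ/mol.

16.6 kJ/mol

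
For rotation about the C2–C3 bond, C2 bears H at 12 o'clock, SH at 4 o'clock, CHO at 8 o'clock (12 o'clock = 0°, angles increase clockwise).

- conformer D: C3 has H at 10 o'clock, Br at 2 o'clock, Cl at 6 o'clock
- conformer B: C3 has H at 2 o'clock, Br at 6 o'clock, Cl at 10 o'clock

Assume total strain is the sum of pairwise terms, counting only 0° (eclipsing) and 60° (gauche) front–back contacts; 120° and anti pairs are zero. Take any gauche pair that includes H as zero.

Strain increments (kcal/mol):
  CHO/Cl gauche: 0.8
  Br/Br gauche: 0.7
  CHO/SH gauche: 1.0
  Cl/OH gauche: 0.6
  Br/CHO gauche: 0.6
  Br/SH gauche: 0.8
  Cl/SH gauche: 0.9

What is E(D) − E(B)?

+0.3 kcal/mol

D (staggered): SH(120°)/Br(60°) gauche 0.8; SH(120°)/Cl(180°) gauche 0.9; CHO(240°)/Cl(180°) gauche 0.8 → 2.5 kcal/mol.
B (staggered): SH(120°)/Br(180°) gauche 0.8; CHO(240°)/Br(180°) gauche 0.6; CHO(240°)/Cl(300°) gauche 0.8 → 2.2 kcal/mol.
E(D) − E(B) = 2.5 − 2.2 = +0.3 kcal/mol.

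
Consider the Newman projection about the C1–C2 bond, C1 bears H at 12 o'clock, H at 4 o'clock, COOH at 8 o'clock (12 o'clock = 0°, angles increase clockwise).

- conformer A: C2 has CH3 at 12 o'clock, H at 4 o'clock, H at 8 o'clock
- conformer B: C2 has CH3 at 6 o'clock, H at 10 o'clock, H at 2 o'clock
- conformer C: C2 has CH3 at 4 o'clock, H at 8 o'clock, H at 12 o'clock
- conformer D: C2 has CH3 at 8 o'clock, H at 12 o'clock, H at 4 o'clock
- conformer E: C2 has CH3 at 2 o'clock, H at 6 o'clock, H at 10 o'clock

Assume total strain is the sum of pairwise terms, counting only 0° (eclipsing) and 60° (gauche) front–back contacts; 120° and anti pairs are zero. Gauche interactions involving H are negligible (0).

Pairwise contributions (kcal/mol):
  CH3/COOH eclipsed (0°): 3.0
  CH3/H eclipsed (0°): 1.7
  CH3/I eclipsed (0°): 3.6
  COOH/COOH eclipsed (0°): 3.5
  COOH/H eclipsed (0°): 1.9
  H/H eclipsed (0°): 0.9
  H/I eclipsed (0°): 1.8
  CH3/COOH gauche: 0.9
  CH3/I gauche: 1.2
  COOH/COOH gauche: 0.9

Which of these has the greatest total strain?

A (eclipsed): H(0°)/CH3(0°) eclipsed 1.7; H(120°)/H(120°) eclipsed 0.9; COOH(240°)/H(240°) eclipsed 1.9 → 4.5 kcal/mol.
B (staggered): COOH(240°)/CH3(180°) gauche 0.9 → 0.9 kcal/mol.
C (eclipsed): H(0°)/H(0°) eclipsed 0.9; H(120°)/CH3(120°) eclipsed 1.7; COOH(240°)/H(240°) eclipsed 1.9 → 4.5 kcal/mol.
D (eclipsed): H(0°)/H(0°) eclipsed 0.9; H(120°)/H(120°) eclipsed 0.9; COOH(240°)/CH3(240°) eclipsed 3.0 → 4.8 kcal/mol.
E (staggered): no non-H gauche contacts → 0.0 kcal/mol.
D has the highest total (4.8 kcal/mol).

D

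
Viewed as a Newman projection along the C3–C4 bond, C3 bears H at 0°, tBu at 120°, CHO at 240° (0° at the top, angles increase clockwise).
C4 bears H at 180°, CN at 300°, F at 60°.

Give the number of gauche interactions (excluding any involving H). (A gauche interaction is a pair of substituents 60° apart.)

2

Non-H gauche pairs: tBu(120°)/F(60°); CHO(240°)/CN(300°) — 2 interactions.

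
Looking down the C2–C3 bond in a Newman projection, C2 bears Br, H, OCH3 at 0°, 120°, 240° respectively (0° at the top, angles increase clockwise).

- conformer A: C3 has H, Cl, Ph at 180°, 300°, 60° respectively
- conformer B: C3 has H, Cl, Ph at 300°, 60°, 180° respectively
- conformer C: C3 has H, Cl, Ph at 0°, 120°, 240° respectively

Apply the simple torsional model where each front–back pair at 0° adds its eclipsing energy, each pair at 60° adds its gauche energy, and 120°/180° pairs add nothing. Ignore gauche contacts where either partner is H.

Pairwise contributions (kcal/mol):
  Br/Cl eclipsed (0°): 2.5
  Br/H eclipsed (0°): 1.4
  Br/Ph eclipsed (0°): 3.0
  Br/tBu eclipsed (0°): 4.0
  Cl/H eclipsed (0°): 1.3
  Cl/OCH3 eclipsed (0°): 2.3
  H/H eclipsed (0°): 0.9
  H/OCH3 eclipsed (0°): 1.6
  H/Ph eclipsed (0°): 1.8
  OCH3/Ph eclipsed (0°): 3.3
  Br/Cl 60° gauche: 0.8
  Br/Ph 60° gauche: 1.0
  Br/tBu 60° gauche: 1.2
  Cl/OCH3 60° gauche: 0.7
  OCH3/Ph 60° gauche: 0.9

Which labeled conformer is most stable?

A is staggered. Br at 0° is gauche with Cl at 300° (0.8); Br at 0° is gauche with Ph at 60° (1.0); OCH3 at 240° is gauche with Cl at 300° (0.7). Total 2.5 kcal/mol.
B is staggered. Br at 0° is gauche with Cl at 60° (0.8); OCH3 at 240° is gauche with Ph at 180° (0.9). Total 1.7 kcal/mol.
C is eclipsed. Br at 0° is eclipsed with H at 0° (1.4); H at 120° is eclipsed with Cl at 120° (1.3); OCH3 at 240° is eclipsed with Ph at 240° (3.3). Total 6.0 kcal/mol.
B has the lowest total (1.7 kcal/mol).

B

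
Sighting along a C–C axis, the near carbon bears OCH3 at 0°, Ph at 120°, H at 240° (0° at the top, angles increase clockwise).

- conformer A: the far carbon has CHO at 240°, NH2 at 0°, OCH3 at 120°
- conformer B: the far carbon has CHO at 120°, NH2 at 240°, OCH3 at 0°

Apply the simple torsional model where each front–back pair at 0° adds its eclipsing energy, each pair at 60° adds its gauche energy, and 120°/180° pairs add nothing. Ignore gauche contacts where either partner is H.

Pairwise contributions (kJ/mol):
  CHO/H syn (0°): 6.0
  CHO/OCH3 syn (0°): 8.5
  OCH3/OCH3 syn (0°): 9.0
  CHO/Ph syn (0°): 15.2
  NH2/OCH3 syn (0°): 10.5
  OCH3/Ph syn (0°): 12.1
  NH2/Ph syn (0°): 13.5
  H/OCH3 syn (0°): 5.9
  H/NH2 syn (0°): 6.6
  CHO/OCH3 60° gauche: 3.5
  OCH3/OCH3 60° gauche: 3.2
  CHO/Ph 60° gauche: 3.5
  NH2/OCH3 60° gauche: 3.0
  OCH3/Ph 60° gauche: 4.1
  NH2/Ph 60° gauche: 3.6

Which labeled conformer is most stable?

A

A is eclipsed. OCH3 at 0° is eclipsed with NH2 at 0° (10.5); Ph at 120° is eclipsed with OCH3 at 120° (12.1); H at 240° is eclipsed with CHO at 240° (6.0). Total 28.6 kJ/mol.
B is eclipsed. OCH3 at 0° is eclipsed with OCH3 at 0° (9.0); Ph at 120° is eclipsed with CHO at 120° (15.2); H at 240° is eclipsed with NH2 at 240° (6.6). Total 30.8 kJ/mol.
A has the lowest total (28.6 kJ/mol).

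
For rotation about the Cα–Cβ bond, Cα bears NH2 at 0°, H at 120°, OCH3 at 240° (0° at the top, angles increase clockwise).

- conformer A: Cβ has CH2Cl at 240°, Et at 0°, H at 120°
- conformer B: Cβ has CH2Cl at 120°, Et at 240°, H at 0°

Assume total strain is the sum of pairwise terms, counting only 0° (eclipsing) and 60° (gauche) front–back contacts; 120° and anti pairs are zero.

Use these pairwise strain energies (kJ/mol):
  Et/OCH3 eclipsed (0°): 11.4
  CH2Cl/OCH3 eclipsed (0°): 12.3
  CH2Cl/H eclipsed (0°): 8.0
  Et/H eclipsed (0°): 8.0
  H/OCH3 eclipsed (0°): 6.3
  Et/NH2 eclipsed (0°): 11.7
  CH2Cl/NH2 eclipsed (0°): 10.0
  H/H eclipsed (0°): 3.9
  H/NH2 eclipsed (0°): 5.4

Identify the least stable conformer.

A

A (eclipsed): NH2(0°)/Et(0°) eclipsed 11.7; H(120°)/H(120°) eclipsed 3.9; OCH3(240°)/CH2Cl(240°) eclipsed 12.3 → 27.9 kJ/mol.
B (eclipsed): NH2(0°)/H(0°) eclipsed 5.4; H(120°)/CH2Cl(120°) eclipsed 8.0; OCH3(240°)/Et(240°) eclipsed 11.4 → 24.8 kJ/mol.
A has the highest total (27.9 kJ/mol).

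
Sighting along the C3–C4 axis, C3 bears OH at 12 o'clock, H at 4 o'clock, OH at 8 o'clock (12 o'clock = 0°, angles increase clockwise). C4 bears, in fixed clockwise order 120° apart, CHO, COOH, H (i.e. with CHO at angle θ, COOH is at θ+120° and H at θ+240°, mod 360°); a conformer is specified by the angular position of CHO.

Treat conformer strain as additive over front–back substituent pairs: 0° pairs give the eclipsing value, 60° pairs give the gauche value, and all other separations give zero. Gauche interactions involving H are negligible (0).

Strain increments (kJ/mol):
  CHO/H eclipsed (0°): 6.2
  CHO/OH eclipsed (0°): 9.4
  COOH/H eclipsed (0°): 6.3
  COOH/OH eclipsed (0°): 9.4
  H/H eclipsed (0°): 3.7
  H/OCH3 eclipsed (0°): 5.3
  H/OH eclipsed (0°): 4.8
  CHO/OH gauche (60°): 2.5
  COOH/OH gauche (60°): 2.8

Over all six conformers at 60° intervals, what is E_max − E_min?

CHO at 0° (eclipsed): OH–CHO eclipsed, H–COOH eclipsed, OH–H eclipsed; 9.4 + 6.3 + 4.8 = 20.5 kJ/mol.
CHO at 60° (staggered): OH–CHO gauche, OH–COOH gauche; 2.5 + 2.8 = 5.3 kJ/mol.
CHO at 120° (eclipsed): OH–H eclipsed, H–CHO eclipsed, OH–COOH eclipsed; 4.8 + 6.2 + 9.4 = 20.4 kJ/mol.
CHO at 180° (staggered): OH–COOH gauche, OH–CHO gauche, OH–COOH gauche; 2.8 + 2.5 + 2.8 = 8.1 kJ/mol.
CHO at 240° (eclipsed): OH–COOH eclipsed, H–H eclipsed, OH–CHO eclipsed; 9.4 + 3.7 + 9.4 = 22.5 kJ/mol.
CHO at 300° (staggered): OH–CHO gauche, OH–COOH gauche, OH–CHO gauche; 2.5 + 2.8 + 2.5 = 7.8 kJ/mol.
Max at 240° (22.5 kJ/mol), min at 60° (5.3 kJ/mol); barrier = 17.2 kJ/mol.

17.2 kJ/mol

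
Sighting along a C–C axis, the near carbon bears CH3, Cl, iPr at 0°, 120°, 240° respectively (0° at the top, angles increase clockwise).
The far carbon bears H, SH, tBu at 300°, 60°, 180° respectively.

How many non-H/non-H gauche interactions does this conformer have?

Non-H gauche pairs: CH3(0°)/SH(60°); Cl(120°)/SH(60°); Cl(120°)/tBu(180°); iPr(240°)/tBu(180°) — 4 interactions.

4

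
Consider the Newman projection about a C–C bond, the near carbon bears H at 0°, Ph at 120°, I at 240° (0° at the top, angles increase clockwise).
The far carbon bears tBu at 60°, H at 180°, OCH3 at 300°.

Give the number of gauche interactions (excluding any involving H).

Non-H gauche pairs: Ph(120°)/tBu(60°); I(240°)/OCH3(300°) — 2 interactions.

2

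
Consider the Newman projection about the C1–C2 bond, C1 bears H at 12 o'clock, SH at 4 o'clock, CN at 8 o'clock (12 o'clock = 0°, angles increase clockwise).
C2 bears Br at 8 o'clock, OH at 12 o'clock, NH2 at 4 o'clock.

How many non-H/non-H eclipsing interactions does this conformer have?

Non-H eclipsing pairs: SH(120°)/NH2(120°); CN(240°)/Br(240°) — 2 interactions.

2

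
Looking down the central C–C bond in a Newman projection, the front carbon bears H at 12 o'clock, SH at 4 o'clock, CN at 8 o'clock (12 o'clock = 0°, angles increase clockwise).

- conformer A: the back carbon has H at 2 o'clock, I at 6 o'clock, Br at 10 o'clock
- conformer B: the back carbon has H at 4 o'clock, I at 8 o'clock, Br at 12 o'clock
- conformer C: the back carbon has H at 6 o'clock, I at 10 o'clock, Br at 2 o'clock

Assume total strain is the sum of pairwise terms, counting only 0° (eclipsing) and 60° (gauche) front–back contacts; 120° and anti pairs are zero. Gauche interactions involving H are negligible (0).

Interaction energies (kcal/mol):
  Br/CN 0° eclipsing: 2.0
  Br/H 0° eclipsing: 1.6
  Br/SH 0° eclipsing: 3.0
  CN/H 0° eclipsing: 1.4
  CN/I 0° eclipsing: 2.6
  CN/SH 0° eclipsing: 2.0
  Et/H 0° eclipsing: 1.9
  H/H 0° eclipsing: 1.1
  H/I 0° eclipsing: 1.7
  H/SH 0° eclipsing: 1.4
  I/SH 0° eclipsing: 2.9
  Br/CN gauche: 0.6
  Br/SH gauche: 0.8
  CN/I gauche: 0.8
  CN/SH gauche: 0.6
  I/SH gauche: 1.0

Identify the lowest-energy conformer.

C

A (staggered): SH(120°)/I(180°) gauche 1.0; CN(240°)/I(180°) gauche 0.8; CN(240°)/Br(300°) gauche 0.6 → 2.4 kcal/mol.
B (eclipsed): H(0°)/Br(0°) eclipsed 1.6; SH(120°)/H(120°) eclipsed 1.4; CN(240°)/I(240°) eclipsed 2.6 → 5.6 kcal/mol.
C (staggered): SH(120°)/Br(60°) gauche 0.8; CN(240°)/I(300°) gauche 0.8 → 1.6 kcal/mol.
C has the lowest total (1.6 kcal/mol).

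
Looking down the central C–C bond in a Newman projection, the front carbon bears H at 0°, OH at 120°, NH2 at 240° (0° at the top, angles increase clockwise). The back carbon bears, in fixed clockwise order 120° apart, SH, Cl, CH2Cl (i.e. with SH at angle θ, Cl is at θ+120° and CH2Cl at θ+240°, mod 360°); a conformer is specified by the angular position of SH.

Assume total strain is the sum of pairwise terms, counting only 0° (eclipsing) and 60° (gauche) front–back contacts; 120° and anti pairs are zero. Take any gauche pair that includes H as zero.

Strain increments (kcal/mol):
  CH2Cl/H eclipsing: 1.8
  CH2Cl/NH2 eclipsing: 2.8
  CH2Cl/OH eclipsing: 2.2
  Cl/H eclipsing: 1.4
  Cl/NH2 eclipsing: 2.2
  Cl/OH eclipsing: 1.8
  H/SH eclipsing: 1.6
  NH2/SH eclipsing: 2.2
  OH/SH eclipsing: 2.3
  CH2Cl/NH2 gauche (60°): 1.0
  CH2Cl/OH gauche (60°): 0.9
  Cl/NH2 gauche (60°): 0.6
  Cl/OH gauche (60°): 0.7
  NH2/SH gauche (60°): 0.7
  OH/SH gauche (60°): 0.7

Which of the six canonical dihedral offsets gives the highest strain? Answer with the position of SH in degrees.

SH at 0° (eclipsed): H–SH eclipsed, OH–Cl eclipsed, NH2–CH2Cl eclipsed; 1.6 + 1.8 + 2.8 = 6.2 kcal/mol.
SH at 60° (staggered): OH–SH gauche, OH–Cl gauche, NH2–Cl gauche, NH2–CH2Cl gauche; 0.7 + 0.7 + 0.6 + 1.0 = 3.0 kcal/mol.
SH at 120° (eclipsed): H–CH2Cl eclipsed, OH–SH eclipsed, NH2–Cl eclipsed; 1.8 + 2.3 + 2.2 = 6.3 kcal/mol.
SH at 180° (staggered): OH–SH gauche, OH–CH2Cl gauche, NH2–SH gauche, NH2–Cl gauche; 0.7 + 0.9 + 0.7 + 0.6 = 2.9 kcal/mol.
SH at 240° (eclipsed): H–Cl eclipsed, OH–CH2Cl eclipsed, NH2–SH eclipsed; 1.4 + 2.2 + 2.2 = 5.8 kcal/mol.
SH at 300° (staggered): OH–Cl gauche, OH–CH2Cl gauche, NH2–SH gauche, NH2–CH2Cl gauche; 0.7 + 0.9 + 0.7 + 1.0 = 3.3 kcal/mol.
The maximum (6.3 kcal/mol) occurs with SH at 120°.

120°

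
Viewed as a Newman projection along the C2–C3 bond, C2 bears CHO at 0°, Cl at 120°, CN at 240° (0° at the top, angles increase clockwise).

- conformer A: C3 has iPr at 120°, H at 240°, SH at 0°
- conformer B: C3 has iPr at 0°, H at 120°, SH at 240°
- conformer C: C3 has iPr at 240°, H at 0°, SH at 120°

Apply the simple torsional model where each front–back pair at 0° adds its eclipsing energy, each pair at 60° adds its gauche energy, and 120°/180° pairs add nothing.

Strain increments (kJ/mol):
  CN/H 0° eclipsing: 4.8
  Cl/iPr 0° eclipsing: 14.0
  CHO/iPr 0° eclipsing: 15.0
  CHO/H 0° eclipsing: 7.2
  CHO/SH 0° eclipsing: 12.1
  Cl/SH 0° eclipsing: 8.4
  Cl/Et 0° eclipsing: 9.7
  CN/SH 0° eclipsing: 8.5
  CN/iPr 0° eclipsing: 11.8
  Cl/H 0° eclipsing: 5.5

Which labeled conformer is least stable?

A

A (eclipsed): CHO(0°)/SH(0°) eclipsed 12.1; Cl(120°)/iPr(120°) eclipsed 14.0; CN(240°)/H(240°) eclipsed 4.8 → 30.9 kJ/mol.
B (eclipsed): CHO(0°)/iPr(0°) eclipsed 15.0; Cl(120°)/H(120°) eclipsed 5.5; CN(240°)/SH(240°) eclipsed 8.5 → 29.0 kJ/mol.
C (eclipsed): CHO(0°)/H(0°) eclipsed 7.2; Cl(120°)/SH(120°) eclipsed 8.4; CN(240°)/iPr(240°) eclipsed 11.8 → 27.4 kJ/mol.
A has the highest total (30.9 kJ/mol).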